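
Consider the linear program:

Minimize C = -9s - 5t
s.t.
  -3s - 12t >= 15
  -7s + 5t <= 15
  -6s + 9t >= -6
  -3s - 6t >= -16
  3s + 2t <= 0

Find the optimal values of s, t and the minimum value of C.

s = -7/11, t = -12/11, minimum C = 123/11

Vertices and C = -9s - 5t:
  (-85/33, -20/33) → C = 865/33
  (-7/11, -12/11) → C = 123/11
  (-5, -4) → C = 65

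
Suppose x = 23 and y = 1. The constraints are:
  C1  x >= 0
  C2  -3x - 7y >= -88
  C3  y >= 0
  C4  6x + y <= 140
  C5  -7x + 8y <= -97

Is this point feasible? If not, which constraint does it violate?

C1: 23 ≥ 0 ✓
C2: -76 ≥ -88 ✓
C3: 1 ≥ 0 ✓
C4: 139 ≤ 140 ✓
C5: -153 ≤ -97 ✓

feasible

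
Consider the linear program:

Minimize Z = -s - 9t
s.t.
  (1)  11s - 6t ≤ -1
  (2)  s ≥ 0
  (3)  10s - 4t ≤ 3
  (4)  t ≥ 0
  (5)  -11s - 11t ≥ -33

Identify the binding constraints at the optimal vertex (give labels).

(2) and (5)

Vertices and Z = -s - 9t:
  (0, 1/6) → Z = -3/2
  (1, 2) → Z = -19
  (0, 3) → Z = -27

The minimum is at (0, 3). Substituting into each constraint, equality holds for (2) and (5); the remaining constraints have slack.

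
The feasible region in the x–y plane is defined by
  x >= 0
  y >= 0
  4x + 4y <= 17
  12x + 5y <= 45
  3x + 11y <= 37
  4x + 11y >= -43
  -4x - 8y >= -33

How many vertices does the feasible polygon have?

The feasible vertices (each the meet of two boundaries and inside every other half-plane) are:
  (0, 0)
  (0, 37/11)
  (15/4, 0)
  (95/28, 6/7)
  (39/32, 97/32)

5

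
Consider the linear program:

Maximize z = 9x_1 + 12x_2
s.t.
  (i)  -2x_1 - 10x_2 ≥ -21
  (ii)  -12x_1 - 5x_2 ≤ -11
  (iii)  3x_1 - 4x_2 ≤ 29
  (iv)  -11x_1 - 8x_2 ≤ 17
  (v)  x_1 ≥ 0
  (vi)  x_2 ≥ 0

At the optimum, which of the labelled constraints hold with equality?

(i) and (iii)

Feasible corners and z = 9x_1 + 12x_2:
  (1/22, 23/11) → z = 51/2
  (187/19, 5/38) → z = 1713/19
  (11/12, 0) → z = 33/4
  (29/3, 0) → z = 87

The maximum is at (187/19, 5/38). Substituting into each constraint, equality holds for (i) and (iii); the remaining constraints have slack.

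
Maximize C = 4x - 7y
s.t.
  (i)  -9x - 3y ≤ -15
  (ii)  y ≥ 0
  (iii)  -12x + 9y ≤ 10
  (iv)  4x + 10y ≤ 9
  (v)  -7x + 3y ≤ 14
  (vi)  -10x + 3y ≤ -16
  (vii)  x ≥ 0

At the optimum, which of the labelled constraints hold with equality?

(ii) and (iv)

Corner points and C = 4x - 7y:
  (5/3, 0) → C = 20/3
  (31/19, 2/19) → C = 110/19
  (9/4, 0) → C = 9
  (187/112, 13/56) → C = 283/56

The maximum is at (9/4, 0). Substituting into each constraint, equality holds for (ii) and (iv); the remaining constraints have slack.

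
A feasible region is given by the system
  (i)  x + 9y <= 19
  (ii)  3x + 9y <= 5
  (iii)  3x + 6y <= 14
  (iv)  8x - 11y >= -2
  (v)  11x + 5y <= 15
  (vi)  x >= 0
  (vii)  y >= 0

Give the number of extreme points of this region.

Of the 21 pairwise boundary intersections, those satisfying every inequality are:
  (37/105, 46/105)
  (55/42, 5/42)
  (0, 2/11)
  (15/11, 0)
  (0, 0)

5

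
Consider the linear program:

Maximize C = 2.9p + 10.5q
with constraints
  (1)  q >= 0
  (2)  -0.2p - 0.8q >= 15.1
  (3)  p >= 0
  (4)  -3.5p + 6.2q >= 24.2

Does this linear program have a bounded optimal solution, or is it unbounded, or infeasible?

infeasible

The boundaries q = 0 and -0.2p - 0.8q = 15.1 meet at (-75.5, 0), but that point violates p ≥ 0. Every candidate vertex is excluded by some other constraint, so the feasible region is empty.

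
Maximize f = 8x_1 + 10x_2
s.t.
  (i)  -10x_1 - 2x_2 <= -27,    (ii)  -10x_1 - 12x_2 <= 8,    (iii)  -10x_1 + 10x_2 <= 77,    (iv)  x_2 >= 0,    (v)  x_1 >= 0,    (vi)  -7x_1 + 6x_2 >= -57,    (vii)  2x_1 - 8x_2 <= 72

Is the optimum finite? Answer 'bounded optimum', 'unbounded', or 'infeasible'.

Feasible corners and f = 8x_1 + 10x_2:
  (29/30, 26/3) → f = 472/5
  (27/10, 0) → f = 108/5
  (516/5, 1109/10) → f = 9673/5
  (57/7, 0) → f = 456/7
The feasible region has finitely many vertices and no improving ray; the maximum is 9673/5 at (516/5, 1109/10).

bounded optimum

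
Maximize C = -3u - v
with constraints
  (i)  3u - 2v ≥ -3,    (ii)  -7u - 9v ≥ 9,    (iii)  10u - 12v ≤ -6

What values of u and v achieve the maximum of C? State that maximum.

u = -3/2, v = -3/4, maximum C = 21/4

Feasible corners and C = -3u - v:
  (-45/41, -6/41) → C = 141/41
  (-3/2, -3/4) → C = 21/4
  (-27/29, -8/29) → C = 89/29

The binding constraints are 3u - 2v = -3 and 10u - 12v = -6.
Solving simultaneously gives u = -3/2, v = -3/4.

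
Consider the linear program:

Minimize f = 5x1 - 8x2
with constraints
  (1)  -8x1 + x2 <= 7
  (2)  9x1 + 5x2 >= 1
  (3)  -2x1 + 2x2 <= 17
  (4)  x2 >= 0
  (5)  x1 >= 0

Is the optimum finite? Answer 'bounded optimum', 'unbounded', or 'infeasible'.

From the feasible point (3/14, 61/7), moving in the direction (2, 2) keeps every constraint satisfied while f decreases without bound.

unbounded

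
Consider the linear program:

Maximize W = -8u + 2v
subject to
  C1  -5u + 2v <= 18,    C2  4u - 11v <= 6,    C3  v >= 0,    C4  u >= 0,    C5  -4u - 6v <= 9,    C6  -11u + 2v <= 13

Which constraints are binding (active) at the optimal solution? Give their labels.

Feasible corners and W = -8u + 2v:
  (5/6, 133/12) → W = 31/2
  (3/2, 0) → W = -12
  (0, 0) → W = 0
  (0, 13/2) → W = 13
The feasible region is unbounded (it extends along (2, 5), (11, 4)), but W strictly decreases along every unbounded feasible direction, so there is no improving ray and the maximum is attained at a vertex.

The maximum is at (5/6, 133/12). Substituting into each constraint, equality holds for C1 and C6; the remaining constraints have slack.

C1 and C6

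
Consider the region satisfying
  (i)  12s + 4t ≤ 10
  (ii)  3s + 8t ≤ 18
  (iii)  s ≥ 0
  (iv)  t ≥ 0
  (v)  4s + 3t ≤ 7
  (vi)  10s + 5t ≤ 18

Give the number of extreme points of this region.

5

Pairwise boundary intersections that survive every other constraint:
  (5/6, 0)
  (1/10, 11/5)
  (0, 9/4)
  (2/23, 51/23)
  (0, 0)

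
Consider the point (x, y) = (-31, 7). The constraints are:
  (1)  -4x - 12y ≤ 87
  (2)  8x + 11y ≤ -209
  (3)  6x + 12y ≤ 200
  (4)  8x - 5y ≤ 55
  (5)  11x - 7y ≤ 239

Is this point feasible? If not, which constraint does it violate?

not feasible — violates (2)

Constraint (2): 8x + 11y = -171, which is not ≤ -209. All other constraints are satisfied.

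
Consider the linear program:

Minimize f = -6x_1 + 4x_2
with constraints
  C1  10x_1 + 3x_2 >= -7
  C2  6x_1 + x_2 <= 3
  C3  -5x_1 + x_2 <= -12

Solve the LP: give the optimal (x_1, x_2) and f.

Extreme points and f = -6x_1 + 4x_2:
  (2, -9) → f = -48
  (29/25, -31/5) → f = -794/25
  (15/11, -57/11) → f = -318/11

The binding constraints are 10x_1 + 3x_2 = -7 and 6x_1 + x_2 = 3.
Solving simultaneously gives x_1 = 2, x_2 = -9.

x_1 = 2, x_2 = -9, minimum f = -48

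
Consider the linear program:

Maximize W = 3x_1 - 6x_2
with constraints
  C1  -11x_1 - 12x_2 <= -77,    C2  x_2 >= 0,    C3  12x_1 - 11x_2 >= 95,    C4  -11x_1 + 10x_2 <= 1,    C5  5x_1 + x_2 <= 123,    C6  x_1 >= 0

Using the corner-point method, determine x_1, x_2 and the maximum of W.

x_1 = 123/5, x_2 = 0, maximum W = 369/5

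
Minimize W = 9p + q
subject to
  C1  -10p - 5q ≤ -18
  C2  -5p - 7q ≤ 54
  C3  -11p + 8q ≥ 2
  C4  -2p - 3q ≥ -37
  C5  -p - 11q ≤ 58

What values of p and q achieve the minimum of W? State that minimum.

p = -131/20, q = 167/10, minimum W = -169/4

Vertices and W = 9p + q:
  (134/135, 218/135) → W = 1424/135
  (-131/20, 167/10) → W = -169/4
  (290/49, 411/49) → W = 3021/49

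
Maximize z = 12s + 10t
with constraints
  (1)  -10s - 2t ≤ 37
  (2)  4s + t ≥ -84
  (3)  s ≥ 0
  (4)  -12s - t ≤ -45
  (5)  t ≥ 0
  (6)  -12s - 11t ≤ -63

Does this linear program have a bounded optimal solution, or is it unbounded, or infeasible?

From the feasible point (0, 45), moving in the direction (0, 1) keeps every constraint satisfied while z increases without bound.

unbounded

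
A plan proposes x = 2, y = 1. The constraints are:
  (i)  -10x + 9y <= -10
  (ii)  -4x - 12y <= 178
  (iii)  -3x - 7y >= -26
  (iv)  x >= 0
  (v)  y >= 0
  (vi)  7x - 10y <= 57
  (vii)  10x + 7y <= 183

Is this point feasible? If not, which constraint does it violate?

feasible

(i): -11 ≤ -10 ✓
(ii): -20 ≤ 178 ✓
(iii): -13 ≥ -26 ✓
(iv): 2 ≥ 0 ✓
(v): 1 ≥ 0 ✓
(vi): 4 ≤ 57 ✓
(vii): 27 ≤ 183 ✓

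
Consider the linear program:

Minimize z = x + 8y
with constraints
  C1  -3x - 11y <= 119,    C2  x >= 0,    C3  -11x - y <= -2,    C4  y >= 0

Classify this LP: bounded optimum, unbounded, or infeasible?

bounded optimum

Feasible corners and z = x + 8y:
  (0, 2) → z = 16
  (2/11, 0) → z = 2/11
The feasible region has finitely many vertices and no improving ray; the minimum is 2/11 at (2/11, 0).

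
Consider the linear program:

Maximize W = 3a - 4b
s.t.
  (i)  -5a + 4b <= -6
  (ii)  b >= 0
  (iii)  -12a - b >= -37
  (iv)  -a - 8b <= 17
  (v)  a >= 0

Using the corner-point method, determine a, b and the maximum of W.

Feasible corners and W = 3a - 4b:
  (6/5, 0) → W = 18/5
  (154/53, 113/53) → W = 10/53
  (37/12, 0) → W = 37/4

a = 37/12, b = 0, maximum W = 37/4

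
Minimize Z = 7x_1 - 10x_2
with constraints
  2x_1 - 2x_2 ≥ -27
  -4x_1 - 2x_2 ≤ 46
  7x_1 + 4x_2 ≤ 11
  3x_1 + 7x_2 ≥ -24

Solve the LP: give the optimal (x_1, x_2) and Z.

x_1 = -43/11, x_2 = 211/22, minimum Z = -1356/11

Corner points and Z = 7x_1 - 10x_2:
  (-43/11, 211/22) → Z = -1356/11
  (-237/20, 33/20) → Z = -1989/20
  (173/37, -201/37) → Z = 3221/37

The optimum lies where 2x_1 - 2x_2 = -27 and 7x_1 + 4x_2 = 11.
Solving simultaneously gives x_1 = -43/11, x_2 = 211/22.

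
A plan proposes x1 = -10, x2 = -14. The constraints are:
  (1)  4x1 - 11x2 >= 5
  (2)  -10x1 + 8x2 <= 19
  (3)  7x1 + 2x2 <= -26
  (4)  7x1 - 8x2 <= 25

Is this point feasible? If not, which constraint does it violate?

Constraint (4): 7x1 - 8x2 = 42, which is not ≤ 25. All other constraints are satisfied.

not feasible — violates (4)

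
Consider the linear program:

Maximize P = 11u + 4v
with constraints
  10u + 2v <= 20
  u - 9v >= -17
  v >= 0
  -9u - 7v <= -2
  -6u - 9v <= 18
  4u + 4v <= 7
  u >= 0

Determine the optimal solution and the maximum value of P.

u = 7/4, v = 0, maximum P = 77/4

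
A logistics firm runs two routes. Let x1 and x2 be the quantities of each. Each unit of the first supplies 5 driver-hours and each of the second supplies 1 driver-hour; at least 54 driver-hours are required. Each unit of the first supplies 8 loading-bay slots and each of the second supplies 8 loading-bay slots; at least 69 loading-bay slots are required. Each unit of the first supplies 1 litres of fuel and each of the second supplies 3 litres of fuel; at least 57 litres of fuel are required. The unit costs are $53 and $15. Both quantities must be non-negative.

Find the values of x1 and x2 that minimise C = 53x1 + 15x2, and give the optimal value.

Extreme points and C = 53x1 + 15x2:
  (0, 54) → C = 810
  (57, 0) → C = 3021
  (15/2, 33/2) → C = 645
The feasible region is unbounded (it extends along (0, 1), (1, 0)), but C strictly increases along every unbounded feasible direction, so there is no improving ray and the minimum is attained at a vertex.

The binding constraints are 5x1 + x2 = 54 and x1 + 3x2 = 57.
Solving simultaneously gives x1 = 15/2, x2 = 33/2.

x1 = 15/2, x2 = 33/2, minimum C = 645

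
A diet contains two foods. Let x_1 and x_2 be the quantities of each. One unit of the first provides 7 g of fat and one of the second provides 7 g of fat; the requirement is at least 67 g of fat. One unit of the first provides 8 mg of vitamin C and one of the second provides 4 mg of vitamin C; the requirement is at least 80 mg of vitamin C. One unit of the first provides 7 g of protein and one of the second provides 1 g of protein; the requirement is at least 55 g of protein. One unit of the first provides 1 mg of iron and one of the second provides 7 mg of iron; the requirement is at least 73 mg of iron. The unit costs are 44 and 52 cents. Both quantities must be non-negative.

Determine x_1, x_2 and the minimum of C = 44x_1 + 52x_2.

Corner points and C = 44x_1 + 52x_2:
  (0, 55) → C = 2860
  (73, 0) → C = 3212
  (13/2, 19/2) → C = 780
The feasible region is unbounded (it extends along (0, 1), (1, 0)), but C strictly increases along every unbounded feasible direction, so there is no improving ray and the minimum is attained at a vertex.

The binding constraints are 7x_1 + x_2 = 55 and x_1 + 7x_2 = 73.
Solving simultaneously gives x_1 = 13/2, x_2 = 19/2.

x_1 = 13/2, x_2 = 19/2, minimum C = 780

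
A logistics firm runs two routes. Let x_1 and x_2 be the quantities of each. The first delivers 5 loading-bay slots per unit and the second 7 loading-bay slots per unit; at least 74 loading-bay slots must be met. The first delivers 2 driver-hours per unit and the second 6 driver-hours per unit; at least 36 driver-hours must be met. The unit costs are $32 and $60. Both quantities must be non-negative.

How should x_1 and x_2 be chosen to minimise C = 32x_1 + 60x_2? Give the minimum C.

x_1 = 12, x_2 = 2, minimum C = 504

Vertices and C = 32x_1 + 60x_2:
  (0, 74/7) → C = 4440/7
  (18, 0) → C = 576
  (12, 2) → C = 504
The feasible region is unbounded (it extends along (0, 1), (1, 0)), but C strictly increases along every unbounded feasible direction, so there is no improving ray and the minimum is attained at a vertex.

The optimum lies where 5x_1 + 7x_2 = 74 and 2x_1 + 6x_2 = 36.
Solving simultaneously gives x_1 = 12, x_2 = 2.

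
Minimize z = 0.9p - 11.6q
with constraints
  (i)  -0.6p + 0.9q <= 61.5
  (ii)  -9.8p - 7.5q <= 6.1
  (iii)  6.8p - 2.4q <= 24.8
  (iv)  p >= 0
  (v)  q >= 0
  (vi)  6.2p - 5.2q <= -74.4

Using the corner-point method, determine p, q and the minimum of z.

p = 472/13, q = 1203/13, minimum z = -13530/13

At the optimal vertex, -0.6p + 0.9q = 61.5 and 6.8p - 2.4q = 24.8.
Solving simultaneously gives p = 472/13, q = 1203/13.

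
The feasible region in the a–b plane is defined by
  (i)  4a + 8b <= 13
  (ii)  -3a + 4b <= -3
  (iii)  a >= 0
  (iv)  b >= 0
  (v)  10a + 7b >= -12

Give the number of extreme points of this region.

Pairwise boundary intersections that survive every other constraint:
  (19/10, 27/40)
  (13/4, 0)
  (1, 0)

3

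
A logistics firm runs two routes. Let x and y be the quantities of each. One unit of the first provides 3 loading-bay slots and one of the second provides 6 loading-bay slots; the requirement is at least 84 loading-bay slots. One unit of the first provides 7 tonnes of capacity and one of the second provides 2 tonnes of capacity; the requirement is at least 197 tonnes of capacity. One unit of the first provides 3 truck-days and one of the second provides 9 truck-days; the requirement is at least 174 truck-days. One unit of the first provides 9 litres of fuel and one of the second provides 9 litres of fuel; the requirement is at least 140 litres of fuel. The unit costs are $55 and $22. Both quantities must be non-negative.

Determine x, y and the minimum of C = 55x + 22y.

Extreme points and C = 55x + 22y:
  (0, 197/2) → C = 2167
  (58, 0) → C = 3190
  (25, 11) → C = 1617
The feasible region is unbounded (it extends along (0, 1), (1, 0)), but C strictly increases along every unbounded feasible direction, so there is no improving ray and the minimum is attained at a vertex.

The binding constraints are 7x + 2y = 197 and 3x + 9y = 174.
Solving simultaneously gives x = 25, y = 11.

x = 25, y = 11, minimum C = 1617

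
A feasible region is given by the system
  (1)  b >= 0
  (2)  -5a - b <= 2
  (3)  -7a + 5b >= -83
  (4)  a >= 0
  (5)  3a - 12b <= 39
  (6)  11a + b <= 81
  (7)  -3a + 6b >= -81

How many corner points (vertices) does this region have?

3

Of the 21 pairwise boundary intersections, those satisfying every inequality are:
  (0, 0)
  (81/11, 0)
  (0, 81)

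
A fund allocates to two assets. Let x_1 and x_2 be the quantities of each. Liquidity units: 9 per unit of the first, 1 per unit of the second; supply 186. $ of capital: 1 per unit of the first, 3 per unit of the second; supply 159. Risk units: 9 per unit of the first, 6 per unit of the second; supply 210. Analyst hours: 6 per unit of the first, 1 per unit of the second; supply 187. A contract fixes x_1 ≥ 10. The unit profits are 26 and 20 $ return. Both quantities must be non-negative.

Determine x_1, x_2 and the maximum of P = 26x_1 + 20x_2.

x_1 = 10, x_2 = 20, maximum P = 660

The binding constraints are 9x_1 + 6x_2 = 210 and x_1 = 10.
Solving simultaneously gives x_1 = 10, x_2 = 20.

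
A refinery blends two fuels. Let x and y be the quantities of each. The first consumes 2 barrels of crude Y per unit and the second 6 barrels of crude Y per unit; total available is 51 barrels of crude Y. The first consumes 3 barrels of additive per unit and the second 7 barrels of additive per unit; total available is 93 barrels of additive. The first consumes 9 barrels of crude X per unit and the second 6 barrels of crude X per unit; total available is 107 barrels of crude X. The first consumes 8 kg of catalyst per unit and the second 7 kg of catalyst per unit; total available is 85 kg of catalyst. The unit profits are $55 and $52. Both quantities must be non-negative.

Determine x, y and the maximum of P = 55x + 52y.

x = 9/2, y = 7, maximum P = 1223/2

Feasible corners and P = 55x + 52y:
  (0, 0) → P = 0
  (0, 17/2) → P = 442
  (85/8, 0) → P = 4675/8
  (9/2, 7) → P = 1223/2

At the optimal vertex, 2x + 6y = 51 and 8x + 7y = 85.
Solving simultaneously gives x = 9/2, y = 7.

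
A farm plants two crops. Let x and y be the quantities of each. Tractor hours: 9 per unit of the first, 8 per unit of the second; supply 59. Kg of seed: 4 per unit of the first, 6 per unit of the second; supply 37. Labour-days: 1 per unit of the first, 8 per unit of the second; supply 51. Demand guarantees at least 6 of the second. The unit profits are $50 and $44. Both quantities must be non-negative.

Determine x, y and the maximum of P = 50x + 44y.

At the optimal vertex, 4x + 6y = 37 and y = 6.
Solving simultaneously gives x = 1/4, y = 6.

x = 1/4, y = 6, maximum P = 553/2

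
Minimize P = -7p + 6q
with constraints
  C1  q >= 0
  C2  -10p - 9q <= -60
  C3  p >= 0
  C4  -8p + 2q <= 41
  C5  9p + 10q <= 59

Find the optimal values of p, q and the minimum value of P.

p = 59/9, q = 0, minimum P = -413/9

The binding constraints are q = 0 and 9p + 10q = 59.
Solving simultaneously gives p = 59/9, q = 0.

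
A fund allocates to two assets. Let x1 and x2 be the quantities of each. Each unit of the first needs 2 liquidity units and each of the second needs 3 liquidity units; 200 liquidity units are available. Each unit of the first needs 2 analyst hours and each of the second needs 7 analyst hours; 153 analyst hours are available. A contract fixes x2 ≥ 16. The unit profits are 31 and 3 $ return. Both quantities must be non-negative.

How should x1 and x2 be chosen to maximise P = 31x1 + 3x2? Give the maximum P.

Feasible corners and P = 31x1 + 3x2:
  (0, 153/7) → P = 459/7
  (0, 16) → P = 48
  (41/2, 16) → P = 1367/2

x1 = 41/2, x2 = 16, maximum P = 1367/2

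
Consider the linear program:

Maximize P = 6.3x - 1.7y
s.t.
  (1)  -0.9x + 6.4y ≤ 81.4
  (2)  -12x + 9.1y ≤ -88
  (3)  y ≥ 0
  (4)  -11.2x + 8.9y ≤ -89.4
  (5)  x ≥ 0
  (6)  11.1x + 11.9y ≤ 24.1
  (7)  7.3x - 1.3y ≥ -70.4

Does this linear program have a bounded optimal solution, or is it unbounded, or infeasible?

infeasible

The boundaries -0.9x + 6.4y = 81.4 and -11.2x + 8.9y = -89.4 meet at (129662/6367, 99214/6367), but that point violates 11.1x + 11.9y ≤ 24.1. Every candidate vertex is excluded by some other constraint, so the feasible region is empty.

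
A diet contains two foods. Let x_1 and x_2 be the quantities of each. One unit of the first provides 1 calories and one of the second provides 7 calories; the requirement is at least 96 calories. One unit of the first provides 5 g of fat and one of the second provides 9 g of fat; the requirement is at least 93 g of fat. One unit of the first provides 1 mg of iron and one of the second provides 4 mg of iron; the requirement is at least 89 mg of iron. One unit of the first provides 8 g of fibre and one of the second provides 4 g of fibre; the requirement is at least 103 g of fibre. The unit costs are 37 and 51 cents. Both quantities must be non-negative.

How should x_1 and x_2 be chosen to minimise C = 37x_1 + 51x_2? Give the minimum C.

Feasible corners and C = 37x_1 + 51x_2:
  (0, 103/4) → C = 5253/4
  (96, 0) → C = 3552
  (239/3, 7/3) → C = 9200/3
  (2, 87/4) → C = 4733/4
The feasible region is unbounded (it extends along (0, 1), (1, 0)), but C strictly increases along every unbounded feasible direction, so there is no improving ray and the minimum is attained at a vertex.

The optimum lies where x_1 + 4x_2 = 89 and 8x_1 + 4x_2 = 103.
Solving simultaneously gives x_1 = 2, x_2 = 87/4.

x_1 = 2, x_2 = 87/4, minimum C = 4733/4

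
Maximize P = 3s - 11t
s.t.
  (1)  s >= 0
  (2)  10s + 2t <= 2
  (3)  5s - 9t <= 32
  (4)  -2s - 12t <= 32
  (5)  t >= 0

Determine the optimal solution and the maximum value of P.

s = 1/5, t = 0, maximum P = 3/5

Corner points and P = 3s - 11t:
  (0, 1) → P = -11
  (0, 0) → P = 0
  (1/5, 0) → P = 3/5

The binding constraints are 10s + 2t = 2 and t = 0.
Solving simultaneously gives s = 1/5, t = 0.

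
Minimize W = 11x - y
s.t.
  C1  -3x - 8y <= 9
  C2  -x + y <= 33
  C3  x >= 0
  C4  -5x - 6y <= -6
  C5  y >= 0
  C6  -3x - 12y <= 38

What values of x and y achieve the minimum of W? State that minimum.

x = 0, y = 33, minimum W = -33

Vertices and W = 11x - y:
  (0, 33) → W = -33
  (0, 1) → W = -1
  (6/5, 0) → W = 66/5
The feasible region is unbounded (it extends along (1, 1), (1, 0)), but W strictly increases along every unbounded feasible direction, so there is no improving ray and the minimum is attained at a vertex.

At the optimal vertex, -x + y = 33 and x = 0.
Solving simultaneously gives x = 0, y = 33.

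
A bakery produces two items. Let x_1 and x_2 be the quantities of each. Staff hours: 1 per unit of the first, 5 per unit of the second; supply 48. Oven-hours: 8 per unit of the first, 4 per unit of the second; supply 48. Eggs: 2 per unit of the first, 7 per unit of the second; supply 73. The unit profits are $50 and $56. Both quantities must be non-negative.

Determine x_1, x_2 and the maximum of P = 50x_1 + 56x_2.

Vertices and P = 50x_1 + 56x_2:
  (0, 0) → P = 0
  (0, 48/5) → P = 2688/5
  (6, 0) → P = 300
  (4/3, 28/3) → P = 1768/3

x_1 = 4/3, x_2 = 28/3, maximum P = 1768/3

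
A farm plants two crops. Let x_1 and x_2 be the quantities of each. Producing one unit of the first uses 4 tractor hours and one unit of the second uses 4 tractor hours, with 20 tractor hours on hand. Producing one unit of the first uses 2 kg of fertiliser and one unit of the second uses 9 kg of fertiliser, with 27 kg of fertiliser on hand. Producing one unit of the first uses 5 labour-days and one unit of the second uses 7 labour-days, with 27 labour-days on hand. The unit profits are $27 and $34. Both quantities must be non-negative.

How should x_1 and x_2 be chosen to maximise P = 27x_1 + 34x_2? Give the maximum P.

Feasible corners and P = 27x_1 + 34x_2:
  (0, 0) → P = 0
  (0, 3) → P = 102
  (5, 0) → P = 135
  (4, 1) → P = 142
  (54/31, 81/31) → P = 4212/31

x_1 = 4, x_2 = 1, maximum P = 142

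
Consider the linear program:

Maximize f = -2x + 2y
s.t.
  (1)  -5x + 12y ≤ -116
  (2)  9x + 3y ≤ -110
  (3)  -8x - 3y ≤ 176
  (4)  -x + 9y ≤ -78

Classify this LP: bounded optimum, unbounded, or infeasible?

bounded optimum

Vertices and f = -2x + 2y:
  (-324/41, -1594/123) → f = -1244/123
  (-588/37, -1808/111) → f = -88/111
  (66, -704/3) → f = -1804/3
The feasible region has finitely many vertices and no improving ray; the maximum is -88/111 at (-588/37, -1808/111).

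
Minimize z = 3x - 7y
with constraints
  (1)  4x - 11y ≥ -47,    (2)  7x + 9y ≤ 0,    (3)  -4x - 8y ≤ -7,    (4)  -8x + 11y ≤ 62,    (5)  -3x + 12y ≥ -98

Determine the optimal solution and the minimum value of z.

Corner points and z = 3x - 7y:
  (-423/113, 329/113) → z = -3572/113
  (-15/4, 32/11) → z = -1391/44
  (-63/20, 49/20) → z = -133/5
  (-419/108, 76/27) → z = -3385/108

x = -15/4, y = 32/11, minimum z = -1391/44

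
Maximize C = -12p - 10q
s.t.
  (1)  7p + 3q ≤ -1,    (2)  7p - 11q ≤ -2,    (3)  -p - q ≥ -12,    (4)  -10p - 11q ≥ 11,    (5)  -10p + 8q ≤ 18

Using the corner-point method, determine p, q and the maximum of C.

Feasible corners and C = -12p - 10q:
  (-13/17, -57/187) → C = 2286/187
  (-91/27, -53/27) → C = 1622/27
  (-143/95, 7/19) → C = 1366/95

The binding constraints are 7p - 11q = -2 and -10p + 8q = 18.
Solving simultaneously gives p = -91/27, q = -53/27.

p = -91/27, q = -53/27, maximum C = 1622/27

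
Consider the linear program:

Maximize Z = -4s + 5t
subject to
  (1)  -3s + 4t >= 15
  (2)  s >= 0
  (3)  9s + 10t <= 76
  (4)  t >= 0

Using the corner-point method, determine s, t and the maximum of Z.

s = 0, t = 38/5, maximum Z = 38

Extreme points and Z = -4s + 5t:
  (0, 15/4) → Z = 75/4
  (7/3, 11/2) → Z = 109/6
  (0, 38/5) → Z = 38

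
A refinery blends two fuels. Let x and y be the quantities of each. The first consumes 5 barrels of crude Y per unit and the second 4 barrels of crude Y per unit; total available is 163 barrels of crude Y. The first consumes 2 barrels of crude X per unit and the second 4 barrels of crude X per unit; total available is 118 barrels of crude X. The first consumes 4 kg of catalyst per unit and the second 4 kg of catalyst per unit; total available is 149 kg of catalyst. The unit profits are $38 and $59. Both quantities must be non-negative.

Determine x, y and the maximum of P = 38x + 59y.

Extreme points and P = 38x + 59y:
  (0, 0) → P = 0
  (0, 59/2) → P = 3481/2
  (163/5, 0) → P = 6194/5
  (15, 22) → P = 1868

x = 15, y = 22, maximum P = 1868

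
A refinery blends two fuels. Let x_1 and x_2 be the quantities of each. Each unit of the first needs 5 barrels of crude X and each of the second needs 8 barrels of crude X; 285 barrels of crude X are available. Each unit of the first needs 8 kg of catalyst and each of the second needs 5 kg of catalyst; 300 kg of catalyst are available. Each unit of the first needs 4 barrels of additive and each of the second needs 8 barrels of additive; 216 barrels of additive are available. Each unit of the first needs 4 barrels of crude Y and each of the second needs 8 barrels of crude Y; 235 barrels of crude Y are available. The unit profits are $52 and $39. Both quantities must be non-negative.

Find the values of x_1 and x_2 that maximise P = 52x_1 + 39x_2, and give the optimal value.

Corner points and P = 52x_1 + 39x_2:
  (0, 0) → P = 0
  (0, 27) → P = 1053
  (75/2, 0) → P = 1950
  (30, 12) → P = 2028

The binding constraints are 8x_1 + 5x_2 = 300 and 4x_1 + 8x_2 = 216.
Solving simultaneously gives x_1 = 30, x_2 = 12.

x_1 = 30, x_2 = 12, maximum P = 2028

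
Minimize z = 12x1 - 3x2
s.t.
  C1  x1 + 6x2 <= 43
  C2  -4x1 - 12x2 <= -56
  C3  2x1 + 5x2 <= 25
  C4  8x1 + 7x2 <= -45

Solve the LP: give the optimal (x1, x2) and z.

Extreme points and z = 12x1 - 3x2:
  (-15, 29/3) → z = -209
  (-571/41, 389/41) → z = -8019/41
  (-233/17, 157/17) → z = -3267/17

At the optimal vertex, x1 + 6x2 = 43 and -4x1 - 12x2 = -56.
Solving simultaneously gives x1 = -15, x2 = 29/3.

x1 = -15, x2 = 29/3, minimum z = -209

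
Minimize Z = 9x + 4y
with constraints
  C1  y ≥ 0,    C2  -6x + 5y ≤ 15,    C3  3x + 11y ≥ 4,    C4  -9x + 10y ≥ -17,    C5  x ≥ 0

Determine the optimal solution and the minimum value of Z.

The feasible region is unbounded (it extends along (10, 9), (5, 6)), but Z strictly increases along every unbounded feasible direction, so there is no improving ray and the minimum is attained at a vertex.

x = 0, y = 4/11, minimum Z = 16/11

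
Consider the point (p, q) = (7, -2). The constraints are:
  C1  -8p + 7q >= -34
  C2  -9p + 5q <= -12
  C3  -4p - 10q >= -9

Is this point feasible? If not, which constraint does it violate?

not feasible — violates C1

Constraint C1: -8p + 7q = -70, which is not ≥ -34. All other constraints are satisfied.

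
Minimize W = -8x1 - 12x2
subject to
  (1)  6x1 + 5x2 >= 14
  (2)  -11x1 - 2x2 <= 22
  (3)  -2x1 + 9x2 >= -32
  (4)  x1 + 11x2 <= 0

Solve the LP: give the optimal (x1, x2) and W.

Extreme points and W = -8x1 - 12x2:
  (143/32, -41/16) → W = -5
  (154/61, -14/61) → W = -1064/61
  (352/31, -32/31) → W = -2432/31

The binding constraints are -2x1 + 9x2 = -32 and x1 + 11x2 = 0.
Solving simultaneously gives x1 = 352/31, x2 = -32/31.

x1 = 352/31, x2 = -32/31, minimum W = -2432/31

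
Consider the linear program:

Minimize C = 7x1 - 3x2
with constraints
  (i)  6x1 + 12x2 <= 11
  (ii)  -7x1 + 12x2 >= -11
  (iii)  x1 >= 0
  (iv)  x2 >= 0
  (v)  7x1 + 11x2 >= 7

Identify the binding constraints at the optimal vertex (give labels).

Feasible corners and C = 7x1 - 3x2:
  (22/13, 11/156) → C = 605/52
  (0, 11/12) → C = -11/4
  (11/7, 0) → C = 11
  (0, 7/11) → C = -21/11
  (1, 0) → C = 7

The minimum is at (0, 11/12). Substituting into each constraint, equality holds for (i) and (iii); the remaining constraints have slack.

(i) and (iii)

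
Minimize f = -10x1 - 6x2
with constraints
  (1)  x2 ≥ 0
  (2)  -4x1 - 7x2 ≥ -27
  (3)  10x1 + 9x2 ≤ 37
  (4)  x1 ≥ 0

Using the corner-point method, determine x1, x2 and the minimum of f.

x1 = 37/10, x2 = 0, minimum f = -37

Extreme points and f = -10x1 - 6x2:
  (37/10, 0) → f = -37
  (0, 0) → f = 0
  (8/17, 61/17) → f = -446/17
  (0, 27/7) → f = -162/7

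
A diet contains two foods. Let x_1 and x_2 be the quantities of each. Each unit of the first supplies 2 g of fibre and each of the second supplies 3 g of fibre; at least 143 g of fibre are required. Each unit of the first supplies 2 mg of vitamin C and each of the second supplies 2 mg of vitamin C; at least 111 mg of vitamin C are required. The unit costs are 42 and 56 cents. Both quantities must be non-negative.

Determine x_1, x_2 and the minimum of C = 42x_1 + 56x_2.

Vertices and C = 42x_1 + 56x_2:
  (0, 111/2) → C = 3108
  (143/2, 0) → C = 3003
  (47/2, 32) → C = 2779
The feasible region is unbounded (it extends along (0, 1), (1, 0)), but C strictly increases along every unbounded feasible direction, so there is no improving ray and the minimum is attained at a vertex.

x_1 = 47/2, x_2 = 32, minimum C = 2779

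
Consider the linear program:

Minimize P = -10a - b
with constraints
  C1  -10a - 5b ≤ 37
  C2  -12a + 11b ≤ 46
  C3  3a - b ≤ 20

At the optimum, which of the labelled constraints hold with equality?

Feasible corners and P = -10a - b:
  (-637/170, 8/85) → P = 3177/85
  (63/25, -311/25) → P = -319/25
  (38/3, 18) → P = -434/3

The minimum is at (38/3, 18). Substituting into each constraint, equality holds for C2 and C3; the remaining constraints have slack.

C2 and C3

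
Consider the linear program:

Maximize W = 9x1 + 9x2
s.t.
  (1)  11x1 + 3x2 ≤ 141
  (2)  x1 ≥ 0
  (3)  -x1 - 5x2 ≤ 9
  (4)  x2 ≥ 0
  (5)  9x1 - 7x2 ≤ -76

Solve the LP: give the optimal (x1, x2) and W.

x1 = 0, x2 = 47, maximum W = 423

Corner points and W = 9x1 + 9x2:
  (0, 47) → W = 423
  (759/104, 2105/104) → W = 3222/13
  (0, 76/7) → W = 684/7

At the optimal vertex, 11x1 + 3x2 = 141 and x1 = 0.
Solving simultaneously gives x1 = 0, x2 = 47.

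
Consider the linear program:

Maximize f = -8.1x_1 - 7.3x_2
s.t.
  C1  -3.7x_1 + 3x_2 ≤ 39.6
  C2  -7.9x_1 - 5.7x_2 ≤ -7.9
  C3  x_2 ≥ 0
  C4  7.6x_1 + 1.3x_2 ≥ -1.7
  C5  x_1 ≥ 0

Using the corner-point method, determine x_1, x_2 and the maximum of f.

x_1 = 1, x_2 = 0, maximum f = -8.1

Feasible corners and f = -8.1x_1 - 7.3x_2:
  (0, 66/5) → f = -2409/25
  (1, 0) → f = -81/10
  (0, 79/57) → f = -5767/570
The feasible region is unbounded (it extends along (30, 37), (1, 0)), but f strictly decreases along every unbounded feasible direction, so there is no improving ray and the maximum is attained at a vertex.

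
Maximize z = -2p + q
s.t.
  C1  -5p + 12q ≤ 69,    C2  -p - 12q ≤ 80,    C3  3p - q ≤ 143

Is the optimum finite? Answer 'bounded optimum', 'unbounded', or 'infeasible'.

Feasible corners and z = -2p + q:
  (-149/6, -331/72) → z = 3245/72
  (1785/31, 922/31) → z = -2648/31
  (1636/37, -383/37) → z = -3655/37
The feasible region has finitely many vertices and no improving ray; the maximum is 3245/72 at (-149/6, -331/72).

bounded optimum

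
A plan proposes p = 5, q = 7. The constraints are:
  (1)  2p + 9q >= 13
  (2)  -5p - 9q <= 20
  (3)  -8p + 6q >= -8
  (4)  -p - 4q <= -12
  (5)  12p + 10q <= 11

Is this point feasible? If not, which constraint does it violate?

not feasible — violates (5)

Constraint (5): 12p + 10q = 130, which is not ≤ 11. All other constraints are satisfied.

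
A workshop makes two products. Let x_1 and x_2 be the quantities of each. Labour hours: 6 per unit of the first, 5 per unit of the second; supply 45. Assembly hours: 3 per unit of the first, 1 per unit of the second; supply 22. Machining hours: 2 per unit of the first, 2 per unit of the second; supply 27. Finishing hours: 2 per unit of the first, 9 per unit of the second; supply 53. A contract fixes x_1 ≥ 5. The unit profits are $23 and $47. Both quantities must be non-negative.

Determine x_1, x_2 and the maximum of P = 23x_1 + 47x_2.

x_1 = 5, x_2 = 3, maximum P = 256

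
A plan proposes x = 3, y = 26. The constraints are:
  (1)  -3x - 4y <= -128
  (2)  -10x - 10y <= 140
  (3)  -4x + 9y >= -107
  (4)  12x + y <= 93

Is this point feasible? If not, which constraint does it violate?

Constraint (1): -3x - 4y = -113, which is not ≤ -128. All other constraints are satisfied.

not feasible — violates (1)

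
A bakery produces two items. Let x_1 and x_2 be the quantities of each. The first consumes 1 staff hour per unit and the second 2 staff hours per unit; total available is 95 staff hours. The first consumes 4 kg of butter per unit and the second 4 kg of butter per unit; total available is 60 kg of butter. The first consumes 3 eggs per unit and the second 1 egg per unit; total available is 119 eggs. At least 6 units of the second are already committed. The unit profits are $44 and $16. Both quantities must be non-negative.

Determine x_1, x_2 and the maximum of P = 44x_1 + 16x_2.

x_1 = 9, x_2 = 6, maximum P = 492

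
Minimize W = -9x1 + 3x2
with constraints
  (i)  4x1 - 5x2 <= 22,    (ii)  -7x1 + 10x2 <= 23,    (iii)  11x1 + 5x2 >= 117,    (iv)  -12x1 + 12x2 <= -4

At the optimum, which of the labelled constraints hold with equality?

(i) and (ii)

Extreme points and W = -9x1 + 3x2:
  (67, 246/5) → W = -2277/5
  (139/15, 226/75) → W = -1859/25
  (79/9, 76/9) → W = -161/3
  (89/12, 85/12) → W = -91/2

The minimum is at (67, 246/5). Substituting into each constraint, equality holds for (i) and (ii); the remaining constraints have slack.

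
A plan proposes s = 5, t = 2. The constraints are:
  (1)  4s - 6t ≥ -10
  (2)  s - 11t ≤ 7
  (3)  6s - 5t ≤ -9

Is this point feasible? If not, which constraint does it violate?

Constraint (3): 6s - 5t = 20, which is not ≤ -9. All other constraints are satisfied.

not feasible — violates (3)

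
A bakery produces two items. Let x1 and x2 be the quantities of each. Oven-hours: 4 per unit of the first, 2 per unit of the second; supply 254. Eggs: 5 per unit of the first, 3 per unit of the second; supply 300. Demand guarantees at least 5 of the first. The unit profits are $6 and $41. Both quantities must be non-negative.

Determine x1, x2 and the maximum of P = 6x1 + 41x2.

Vertices and P = 6x1 + 41x2:
  (60, 0) → P = 360
  (5, 0) → P = 30
  (5, 275/3) → P = 11365/3

x1 = 5, x2 = 275/3, maximum P = 11365/3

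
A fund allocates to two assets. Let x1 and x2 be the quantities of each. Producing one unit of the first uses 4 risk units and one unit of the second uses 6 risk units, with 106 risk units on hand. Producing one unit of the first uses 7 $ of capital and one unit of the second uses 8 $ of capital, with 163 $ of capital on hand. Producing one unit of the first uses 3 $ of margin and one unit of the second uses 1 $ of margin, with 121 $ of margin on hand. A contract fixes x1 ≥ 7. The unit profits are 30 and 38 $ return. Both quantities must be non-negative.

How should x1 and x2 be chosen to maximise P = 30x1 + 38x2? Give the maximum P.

Corner points and P = 30x1 + 38x2:
  (163/7, 0) → P = 4890/7
  (7, 0) → P = 210
  (13, 9) → P = 732
  (7, 13) → P = 704

The binding constraints are 4x1 + 6x2 = 106 and 7x1 + 8x2 = 163.
Solving simultaneously gives x1 = 13, x2 = 9.

x1 = 13, x2 = 9, maximum P = 732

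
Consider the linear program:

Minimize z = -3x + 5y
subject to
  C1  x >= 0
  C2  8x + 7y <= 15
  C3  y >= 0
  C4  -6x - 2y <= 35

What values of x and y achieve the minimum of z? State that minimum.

x = 15/8, y = 0, minimum z = -45/8

Corner points and z = -3x + 5y:
  (0, 15/7) → z = 75/7
  (0, 0) → z = 0
  (15/8, 0) → z = -45/8

The binding constraints are 8x + 7y = 15 and y = 0.
Solving simultaneously gives x = 15/8, y = 0.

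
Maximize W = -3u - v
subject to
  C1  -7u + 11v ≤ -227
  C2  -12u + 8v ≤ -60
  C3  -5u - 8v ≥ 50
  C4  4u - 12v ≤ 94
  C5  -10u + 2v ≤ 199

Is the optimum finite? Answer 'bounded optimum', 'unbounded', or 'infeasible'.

infeasible

The boundaries -7u + 11v = -227 and -12u + 8v = -60 meet at (-289/19, -576/19), but that point violates 4u - 12v ≤ 94. Every candidate vertex is excluded by some other constraint, so the feasible region is empty.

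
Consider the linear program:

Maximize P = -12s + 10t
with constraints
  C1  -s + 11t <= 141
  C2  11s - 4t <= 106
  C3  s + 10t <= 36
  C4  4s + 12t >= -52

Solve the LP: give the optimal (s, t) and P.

s = -34, t = 7, maximum P = 478

At the optimal vertex, s + 10t = 36 and 4s + 12t = -52.
Solving simultaneously gives s = -34, t = 7.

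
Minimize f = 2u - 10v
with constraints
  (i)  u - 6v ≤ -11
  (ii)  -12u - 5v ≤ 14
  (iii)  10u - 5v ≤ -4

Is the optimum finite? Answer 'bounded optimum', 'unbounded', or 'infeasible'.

unbounded

From the feasible point (-139/77, 118/77), moving in the direction (-5, 12) keeps every constraint satisfied while f decreases without bound.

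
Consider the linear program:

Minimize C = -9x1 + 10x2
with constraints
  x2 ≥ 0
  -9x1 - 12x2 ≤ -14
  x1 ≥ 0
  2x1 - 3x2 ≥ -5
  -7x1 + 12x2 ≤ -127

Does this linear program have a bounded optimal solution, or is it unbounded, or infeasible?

unbounded

From the feasible point (127/7, 0), moving in the direction (12, 7) keeps every constraint satisfied while C decreases without bound.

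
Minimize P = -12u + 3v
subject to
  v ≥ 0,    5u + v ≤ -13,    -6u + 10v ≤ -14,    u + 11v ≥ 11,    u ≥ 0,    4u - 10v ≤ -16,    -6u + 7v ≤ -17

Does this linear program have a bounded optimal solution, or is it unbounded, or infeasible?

The boundaries -6u + 10v = -14 and 4u - 10v = -16 meet at (15, 38/5), but that point violates 5u + v ≤ -13. Every candidate vertex is excluded by some other constraint, so the feasible region is empty.

infeasible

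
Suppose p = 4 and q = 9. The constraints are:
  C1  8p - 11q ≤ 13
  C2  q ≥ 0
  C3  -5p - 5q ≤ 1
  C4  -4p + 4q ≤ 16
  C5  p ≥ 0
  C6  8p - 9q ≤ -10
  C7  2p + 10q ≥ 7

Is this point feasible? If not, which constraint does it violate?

not feasible — violates C4

Constraint C4: -4p + 4q = 20, which is not ≤ 16. All other constraints are satisfied.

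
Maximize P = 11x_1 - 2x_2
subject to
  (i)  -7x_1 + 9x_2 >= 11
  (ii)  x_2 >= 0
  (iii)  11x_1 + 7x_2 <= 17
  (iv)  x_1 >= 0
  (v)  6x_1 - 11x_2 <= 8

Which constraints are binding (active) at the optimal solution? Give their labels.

(i) and (iii)

Vertices and P = 11x_1 - 2x_2:
  (19/37, 60/37) → P = 89/37
  (0, 11/9) → P = -22/9
  (0, 17/7) → P = -34/7

The maximum is at (19/37, 60/37). Substituting into each constraint, equality holds for (i) and (iii); the remaining constraints have slack.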